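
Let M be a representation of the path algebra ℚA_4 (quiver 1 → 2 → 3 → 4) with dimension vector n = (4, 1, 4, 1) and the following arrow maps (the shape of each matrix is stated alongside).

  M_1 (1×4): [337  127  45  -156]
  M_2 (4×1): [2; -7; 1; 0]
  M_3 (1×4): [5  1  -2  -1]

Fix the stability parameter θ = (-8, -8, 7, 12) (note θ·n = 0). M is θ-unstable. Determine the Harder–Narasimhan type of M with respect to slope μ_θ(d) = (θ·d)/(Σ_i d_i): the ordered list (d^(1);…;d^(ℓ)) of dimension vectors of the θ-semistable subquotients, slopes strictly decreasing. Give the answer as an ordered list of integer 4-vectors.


Via rank(M_{q-1}∘⋯∘M_p): M ≅ I[1,1]^3, I[1,4], I[3,3]^3.
μ_θ-semistable layers: μ^(1)=12; μ^(2)=7; μ^(3)=-8

((0, 0, 0, 1); (0, 0, 4, 0); (4, 1, 0, 0))


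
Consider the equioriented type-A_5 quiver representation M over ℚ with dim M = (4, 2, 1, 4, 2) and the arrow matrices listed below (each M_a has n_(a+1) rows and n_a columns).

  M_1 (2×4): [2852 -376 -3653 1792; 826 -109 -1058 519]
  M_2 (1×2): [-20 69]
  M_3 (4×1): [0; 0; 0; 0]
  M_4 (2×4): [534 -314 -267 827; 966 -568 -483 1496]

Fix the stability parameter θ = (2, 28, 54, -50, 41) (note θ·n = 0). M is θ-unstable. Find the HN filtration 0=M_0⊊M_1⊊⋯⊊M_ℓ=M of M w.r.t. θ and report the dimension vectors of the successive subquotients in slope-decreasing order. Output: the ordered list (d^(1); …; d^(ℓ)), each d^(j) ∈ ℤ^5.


Barcode: M ≅ I[1,1]^2, I[1,2], I[1,3], I[4,4]^2, I[4,5]^2. HN layers by μ_θ (5 steps, strictly decreasing):
  μ^(1)=54; μ^(2)=41; μ^(3)=28; μ^(4)=2; μ^(5)=-50

((0, 0, 1, 0, 0); (0, 0, 0, 0, 2); (0, 2, 0, 0, 0); (4, 0, 0, 0, 0); (0, 0, 0, 4, 0))


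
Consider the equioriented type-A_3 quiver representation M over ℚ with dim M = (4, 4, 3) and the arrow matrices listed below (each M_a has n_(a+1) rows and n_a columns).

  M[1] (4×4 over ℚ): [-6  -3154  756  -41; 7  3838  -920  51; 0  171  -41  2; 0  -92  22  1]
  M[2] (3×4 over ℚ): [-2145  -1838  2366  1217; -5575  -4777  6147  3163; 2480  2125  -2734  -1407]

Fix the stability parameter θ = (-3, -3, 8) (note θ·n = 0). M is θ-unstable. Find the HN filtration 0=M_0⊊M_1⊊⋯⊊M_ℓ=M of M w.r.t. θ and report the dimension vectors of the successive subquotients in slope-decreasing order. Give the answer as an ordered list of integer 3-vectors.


Barcode: M ≅ I[1,1], I[1,2], I[1,3]^2, I[2,3]. HN layers by μ_θ (2 steps, strictly decreasing):
  μ^(1)=8; μ^(2)=-3

((0, 0, 3); (4, 4, 0))


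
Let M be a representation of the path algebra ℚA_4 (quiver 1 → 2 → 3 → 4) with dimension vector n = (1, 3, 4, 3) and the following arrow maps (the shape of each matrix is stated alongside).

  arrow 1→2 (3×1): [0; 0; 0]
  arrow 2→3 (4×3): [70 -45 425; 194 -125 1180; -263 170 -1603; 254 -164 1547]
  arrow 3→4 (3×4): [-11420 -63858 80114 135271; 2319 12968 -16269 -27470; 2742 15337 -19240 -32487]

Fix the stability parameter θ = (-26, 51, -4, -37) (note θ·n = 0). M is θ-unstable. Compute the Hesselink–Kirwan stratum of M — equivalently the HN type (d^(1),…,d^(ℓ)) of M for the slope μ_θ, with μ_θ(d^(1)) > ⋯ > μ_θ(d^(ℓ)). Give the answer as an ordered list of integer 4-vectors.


Barcode: M ≅ I[1,1], I[2,4]^3, I[3,3]. HN layers by μ_θ (3 steps, strictly decreasing):
  μ^(1)=10/3; μ^(2)=-4; μ^(3)=-26

((0, 3, 3, 3); (0, 0, 1, 0); (1, 0, 0, 0))


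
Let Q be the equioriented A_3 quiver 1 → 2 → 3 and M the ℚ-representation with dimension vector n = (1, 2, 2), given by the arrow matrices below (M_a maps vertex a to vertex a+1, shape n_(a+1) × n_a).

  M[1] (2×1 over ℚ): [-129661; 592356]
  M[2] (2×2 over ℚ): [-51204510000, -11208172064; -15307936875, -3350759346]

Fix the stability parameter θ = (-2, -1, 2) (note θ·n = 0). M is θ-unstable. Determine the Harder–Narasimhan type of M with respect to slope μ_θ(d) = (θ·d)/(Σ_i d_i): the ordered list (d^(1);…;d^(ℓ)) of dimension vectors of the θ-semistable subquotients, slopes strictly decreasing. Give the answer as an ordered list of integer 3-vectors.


Via rank(M_{q-1}∘⋯∘M_p): M ≅ I[1,3], I[2,2], I[3,3].
μ_θ-semistable layers: μ^(1)=2; μ^(2)=-1; μ^(3)=-2

((0, 0, 2); (0, 2, 0); (1, 0, 0))


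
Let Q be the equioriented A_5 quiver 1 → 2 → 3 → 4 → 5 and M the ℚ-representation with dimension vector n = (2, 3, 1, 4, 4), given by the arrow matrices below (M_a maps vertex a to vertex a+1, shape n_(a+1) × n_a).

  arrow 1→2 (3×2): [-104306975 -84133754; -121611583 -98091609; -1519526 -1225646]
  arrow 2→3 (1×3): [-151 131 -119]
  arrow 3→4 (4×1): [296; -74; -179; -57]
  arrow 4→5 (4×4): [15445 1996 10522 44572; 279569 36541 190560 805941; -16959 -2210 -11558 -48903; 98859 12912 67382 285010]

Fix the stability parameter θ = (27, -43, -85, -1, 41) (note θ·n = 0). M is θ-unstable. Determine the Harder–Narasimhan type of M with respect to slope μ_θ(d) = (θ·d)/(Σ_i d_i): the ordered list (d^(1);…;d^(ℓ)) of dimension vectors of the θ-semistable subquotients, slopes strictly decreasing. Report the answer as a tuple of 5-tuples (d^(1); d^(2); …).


Interval decomposition of M: I[1,2], I[1,5], I[2,2], I[4,4], I[4,5]^2, I[5,5].
HN type (ℓ=5): μ^(1)=41; μ^(2)=-1; μ^(3)=-8; μ^(4)=-101/3; μ^(5)=-43

((0, 0, 0, 0, 4); (0, 0, 0, 4, 0); (1, 1, 0, 0, 0); (1, 1, 1, 0, 0); (0, 1, 0, 0, 0))


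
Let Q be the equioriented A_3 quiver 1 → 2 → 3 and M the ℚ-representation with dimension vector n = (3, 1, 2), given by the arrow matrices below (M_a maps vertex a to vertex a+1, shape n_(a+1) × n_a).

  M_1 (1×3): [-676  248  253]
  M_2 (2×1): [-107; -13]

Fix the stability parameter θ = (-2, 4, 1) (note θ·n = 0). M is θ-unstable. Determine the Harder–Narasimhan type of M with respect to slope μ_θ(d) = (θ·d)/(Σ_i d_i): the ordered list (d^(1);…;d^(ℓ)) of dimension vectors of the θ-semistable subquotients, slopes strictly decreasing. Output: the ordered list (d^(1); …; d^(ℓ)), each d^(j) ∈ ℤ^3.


Interval decomposition of M: I[1,1]^2, I[1,3], I[3,3].
HN type (ℓ=3): μ^(1)=5/2; μ^(2)=1; μ^(3)=-2

((0, 1, 1); (0, 0, 1); (3, 0, 0))


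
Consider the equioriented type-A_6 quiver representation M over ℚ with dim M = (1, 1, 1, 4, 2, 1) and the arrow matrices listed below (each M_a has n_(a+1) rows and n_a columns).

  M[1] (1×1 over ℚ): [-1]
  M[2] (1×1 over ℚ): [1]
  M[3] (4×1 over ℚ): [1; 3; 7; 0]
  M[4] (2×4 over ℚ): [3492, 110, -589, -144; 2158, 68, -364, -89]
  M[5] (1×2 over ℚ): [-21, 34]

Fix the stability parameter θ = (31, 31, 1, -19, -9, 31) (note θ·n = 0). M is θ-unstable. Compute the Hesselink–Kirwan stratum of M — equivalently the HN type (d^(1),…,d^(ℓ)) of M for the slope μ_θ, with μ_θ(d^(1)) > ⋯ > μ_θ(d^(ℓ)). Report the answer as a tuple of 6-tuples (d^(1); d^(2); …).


Interval decomposition of M: I[1,6], I[4,4]^2, I[4,5].
HN type (ℓ=4): μ^(1)=31; μ^(2)=7; μ^(3)=-9; μ^(4)=-19

((0, 0, 0, 0, 0, 1); (1, 1, 1, 1, 1, 0); (0, 0, 0, 0, 1, 0); (0, 0, 0, 3, 0, 0))


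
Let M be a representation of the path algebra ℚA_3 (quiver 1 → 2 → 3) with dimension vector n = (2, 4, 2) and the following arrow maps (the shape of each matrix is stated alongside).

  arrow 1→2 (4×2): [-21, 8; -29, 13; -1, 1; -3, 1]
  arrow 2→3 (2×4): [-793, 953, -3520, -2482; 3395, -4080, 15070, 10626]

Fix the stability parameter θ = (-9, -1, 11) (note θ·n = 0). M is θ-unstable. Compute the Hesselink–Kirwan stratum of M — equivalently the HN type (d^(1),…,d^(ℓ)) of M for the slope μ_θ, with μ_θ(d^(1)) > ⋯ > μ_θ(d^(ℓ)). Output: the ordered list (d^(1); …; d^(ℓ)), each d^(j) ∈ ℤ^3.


Via rank(M_{q-1}∘⋯∘M_p): M ≅ I[1,3]^2, I[2,2]^2.
μ_θ-semistable layers: μ^(1)=11; μ^(2)=-1; μ^(3)=-9

((0, 0, 2); (0, 4, 0); (2, 0, 0))


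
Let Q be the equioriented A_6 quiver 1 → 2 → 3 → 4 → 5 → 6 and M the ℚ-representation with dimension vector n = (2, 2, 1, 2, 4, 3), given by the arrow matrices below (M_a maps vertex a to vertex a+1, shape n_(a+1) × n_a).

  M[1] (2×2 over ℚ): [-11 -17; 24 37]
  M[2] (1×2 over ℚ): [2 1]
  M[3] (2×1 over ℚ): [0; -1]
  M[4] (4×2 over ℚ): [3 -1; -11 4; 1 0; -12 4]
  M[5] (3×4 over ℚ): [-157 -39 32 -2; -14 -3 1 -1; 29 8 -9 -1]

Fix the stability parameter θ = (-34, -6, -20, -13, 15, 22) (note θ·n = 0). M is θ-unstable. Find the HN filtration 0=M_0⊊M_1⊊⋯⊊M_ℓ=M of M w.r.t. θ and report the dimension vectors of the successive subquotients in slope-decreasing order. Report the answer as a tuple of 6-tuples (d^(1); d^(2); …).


Interval decomposition of M: I[1,2], I[1,6], I[4,5], I[5,5], I[5,6], I[6,6].
HN type (ℓ=5): μ^(1)=22; μ^(2)=15; μ^(3)=-6; μ^(4)=-13; μ^(5)=-34

((0, 0, 0, 0, 0, 3); (0, 0, 0, 0, 4, 0); (0, 1, 0, 0, 0, 0); (0, 1, 1, 2, 0, 0); (2, 0, 0, 0, 0, 0))


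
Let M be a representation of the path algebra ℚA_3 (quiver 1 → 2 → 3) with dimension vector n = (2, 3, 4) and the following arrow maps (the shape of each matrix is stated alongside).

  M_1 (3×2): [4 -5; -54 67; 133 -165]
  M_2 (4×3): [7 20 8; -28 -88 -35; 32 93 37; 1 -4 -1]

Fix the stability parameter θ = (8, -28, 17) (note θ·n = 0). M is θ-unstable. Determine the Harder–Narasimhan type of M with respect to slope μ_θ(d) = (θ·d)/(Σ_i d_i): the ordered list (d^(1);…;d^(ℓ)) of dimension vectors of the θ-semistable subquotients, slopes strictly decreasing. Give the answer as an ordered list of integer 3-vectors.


Barcode: M ≅ I[1,3]^2, I[2,3], I[3,3]. HN layers by μ_θ (3 steps, strictly decreasing):
  μ^(1)=17; μ^(2)=-10; μ^(3)=-28

((0, 0, 4); (2, 2, 0); (0, 1, 0))


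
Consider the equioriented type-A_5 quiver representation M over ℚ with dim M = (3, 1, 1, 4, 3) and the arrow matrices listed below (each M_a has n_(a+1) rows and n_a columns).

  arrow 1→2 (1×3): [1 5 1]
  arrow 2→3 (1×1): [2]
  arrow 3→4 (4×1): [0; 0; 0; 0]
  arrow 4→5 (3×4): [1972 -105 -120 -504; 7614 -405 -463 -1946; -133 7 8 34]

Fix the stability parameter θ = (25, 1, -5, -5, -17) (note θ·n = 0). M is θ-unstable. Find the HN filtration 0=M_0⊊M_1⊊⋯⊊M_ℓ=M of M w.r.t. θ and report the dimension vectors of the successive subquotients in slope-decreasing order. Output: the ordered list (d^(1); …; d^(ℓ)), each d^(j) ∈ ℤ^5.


Via rank(M_{q-1}∘⋯∘M_p): M ≅ I[1,1]^2, I[1,3], I[4,4], I[4,5]^3.
μ_θ-semistable layers: μ^(1)=25; μ^(2)=7; μ^(3)=-5; μ^(4)=-11

((2, 0, 0, 0, 0); (1, 1, 1, 0, 0); (0, 0, 0, 1, 0); (0, 0, 0, 3, 3))


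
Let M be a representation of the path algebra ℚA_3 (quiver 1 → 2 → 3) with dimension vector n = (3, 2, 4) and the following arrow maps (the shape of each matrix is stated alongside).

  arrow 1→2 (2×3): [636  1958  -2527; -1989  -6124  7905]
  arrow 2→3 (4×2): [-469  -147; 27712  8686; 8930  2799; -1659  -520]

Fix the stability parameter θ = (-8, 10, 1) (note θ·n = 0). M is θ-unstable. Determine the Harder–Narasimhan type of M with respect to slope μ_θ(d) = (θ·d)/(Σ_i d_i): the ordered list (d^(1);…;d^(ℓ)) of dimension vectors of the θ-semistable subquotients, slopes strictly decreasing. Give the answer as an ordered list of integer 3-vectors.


Via rank(M_{q-1}∘⋯∘M_p): M ≅ I[1,1], I[1,3]^2, I[3,3]^2.
μ_θ-semistable layers: μ^(1)=11/2; μ^(2)=1; μ^(3)=-8

((0, 2, 2); (0, 0, 2); (3, 0, 0))


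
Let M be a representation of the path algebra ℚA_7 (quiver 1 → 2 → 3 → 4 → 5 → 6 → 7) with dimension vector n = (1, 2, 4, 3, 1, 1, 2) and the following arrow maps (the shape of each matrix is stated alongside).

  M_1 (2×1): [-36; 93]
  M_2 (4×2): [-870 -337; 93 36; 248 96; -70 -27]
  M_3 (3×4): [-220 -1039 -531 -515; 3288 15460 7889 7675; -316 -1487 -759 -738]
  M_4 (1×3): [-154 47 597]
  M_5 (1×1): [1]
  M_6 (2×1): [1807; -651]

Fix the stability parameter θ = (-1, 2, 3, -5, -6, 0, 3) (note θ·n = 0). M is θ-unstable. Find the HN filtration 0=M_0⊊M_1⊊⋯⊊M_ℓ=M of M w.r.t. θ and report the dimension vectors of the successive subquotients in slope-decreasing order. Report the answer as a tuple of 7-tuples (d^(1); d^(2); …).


Via rank(M_{q-1}∘⋯∘M_p): M ≅ I[1,7], I[2,4], I[3,3], I[3,4], I[7,7].
μ_θ-semistable layers: μ^(1)=3; μ^(2)=0; μ^(3)=-1; μ^(4)=-7/5

((0, 0, 1, 0, 0, 0, 2); (0, 1, 1, 1, 0, 1, 0); (0, 0, 1, 1, 0, 0, 0); (1, 1, 1, 1, 1, 0, 0))


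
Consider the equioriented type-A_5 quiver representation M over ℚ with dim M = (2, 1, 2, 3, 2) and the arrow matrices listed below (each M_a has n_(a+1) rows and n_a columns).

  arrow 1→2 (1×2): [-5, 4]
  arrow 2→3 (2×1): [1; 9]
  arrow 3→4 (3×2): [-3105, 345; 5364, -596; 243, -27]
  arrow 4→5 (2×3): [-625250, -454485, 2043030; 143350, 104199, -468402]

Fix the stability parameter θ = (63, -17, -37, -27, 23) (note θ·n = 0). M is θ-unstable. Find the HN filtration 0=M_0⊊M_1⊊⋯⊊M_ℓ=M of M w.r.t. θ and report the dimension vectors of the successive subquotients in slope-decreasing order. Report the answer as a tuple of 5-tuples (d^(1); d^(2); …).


Barcode: M ≅ I[1,1], I[1,3], I[3,4], I[4,4], I[4,5], I[5,5]. HN layers by μ_θ (5 steps, strictly decreasing):
  μ^(1)=63; μ^(2)=23; μ^(3)=3; μ^(4)=-27; μ^(5)=-37

((1, 0, 0, 0, 0); (0, 0, 0, 0, 2); (1, 1, 1, 0, 0); (0, 0, 0, 3, 0); (0, 0, 1, 0, 0))


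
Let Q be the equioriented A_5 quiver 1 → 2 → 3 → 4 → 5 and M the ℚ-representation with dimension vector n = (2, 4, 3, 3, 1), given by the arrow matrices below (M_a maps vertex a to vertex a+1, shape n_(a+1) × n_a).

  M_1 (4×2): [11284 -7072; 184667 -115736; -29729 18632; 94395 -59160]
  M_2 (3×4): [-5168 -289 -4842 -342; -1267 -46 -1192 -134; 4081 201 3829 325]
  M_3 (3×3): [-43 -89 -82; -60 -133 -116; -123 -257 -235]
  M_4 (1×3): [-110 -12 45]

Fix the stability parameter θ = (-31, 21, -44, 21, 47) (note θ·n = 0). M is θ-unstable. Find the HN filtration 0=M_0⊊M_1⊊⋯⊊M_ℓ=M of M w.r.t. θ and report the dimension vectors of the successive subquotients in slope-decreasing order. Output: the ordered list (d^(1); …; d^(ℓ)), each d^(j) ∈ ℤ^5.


Via rank(M_{q-1}∘⋯∘M_p): M ≅ I[1,1], I[1,5], I[2,2], I[2,4]^2.
μ_θ-semistable layers: μ^(1)=47; μ^(2)=21; μ^(3)=-23/2; μ^(4)=-31

((0, 0, 0, 0, 1); (0, 1, 0, 3, 0); (0, 3, 3, 0, 0); (2, 0, 0, 0, 0))


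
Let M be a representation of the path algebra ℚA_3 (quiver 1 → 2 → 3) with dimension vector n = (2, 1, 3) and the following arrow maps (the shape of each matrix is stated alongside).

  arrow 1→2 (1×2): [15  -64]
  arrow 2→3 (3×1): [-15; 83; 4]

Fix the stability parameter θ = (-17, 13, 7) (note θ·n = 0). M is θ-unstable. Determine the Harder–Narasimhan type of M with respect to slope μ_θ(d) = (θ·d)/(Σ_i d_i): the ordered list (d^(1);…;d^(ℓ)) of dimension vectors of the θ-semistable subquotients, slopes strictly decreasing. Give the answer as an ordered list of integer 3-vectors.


Via rank(M_{q-1}∘⋯∘M_p): M ≅ I[1,1], I[1,3], I[3,3]^2.
μ_θ-semistable layers: μ^(1)=10; μ^(2)=7; μ^(3)=-17

((0, 1, 1); (0, 0, 2); (2, 0, 0))


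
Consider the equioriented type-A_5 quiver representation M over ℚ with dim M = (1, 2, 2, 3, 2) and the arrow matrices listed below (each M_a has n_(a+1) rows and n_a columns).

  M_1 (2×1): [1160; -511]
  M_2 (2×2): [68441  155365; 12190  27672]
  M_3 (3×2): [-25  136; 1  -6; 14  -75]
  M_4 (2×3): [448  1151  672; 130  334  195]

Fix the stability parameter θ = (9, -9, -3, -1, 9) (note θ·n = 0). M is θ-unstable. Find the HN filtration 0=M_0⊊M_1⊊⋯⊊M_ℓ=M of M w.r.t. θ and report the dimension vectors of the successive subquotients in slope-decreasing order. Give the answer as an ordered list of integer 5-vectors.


Interval decomposition of M: I[1,5], I[2,5], I[4,4].
HN type (ℓ=4): μ^(1)=9; μ^(2)=-1; μ^(3)=-3; μ^(4)=-9

((0, 0, 0, 0, 2); (1, 1, 1, 3, 0); (0, 0, 1, 0, 0); (0, 1, 0, 0, 0))


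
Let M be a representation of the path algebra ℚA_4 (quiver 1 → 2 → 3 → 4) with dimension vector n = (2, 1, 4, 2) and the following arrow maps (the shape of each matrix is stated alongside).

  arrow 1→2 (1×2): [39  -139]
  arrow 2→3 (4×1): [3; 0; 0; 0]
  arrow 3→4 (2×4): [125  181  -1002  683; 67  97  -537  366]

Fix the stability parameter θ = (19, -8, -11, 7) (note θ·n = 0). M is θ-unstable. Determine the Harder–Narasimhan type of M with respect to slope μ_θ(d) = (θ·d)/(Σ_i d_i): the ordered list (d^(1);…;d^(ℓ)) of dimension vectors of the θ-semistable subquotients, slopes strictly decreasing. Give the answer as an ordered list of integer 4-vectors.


Interval decomposition of M: I[1,1], I[1,4], I[3,3]^2, I[3,4].
HN type (ℓ=4): μ^(1)=19; μ^(2)=7; μ^(3)=0; μ^(4)=-11

((1, 0, 0, 0); (0, 0, 0, 2); (1, 1, 1, 0); (0, 0, 3, 0))


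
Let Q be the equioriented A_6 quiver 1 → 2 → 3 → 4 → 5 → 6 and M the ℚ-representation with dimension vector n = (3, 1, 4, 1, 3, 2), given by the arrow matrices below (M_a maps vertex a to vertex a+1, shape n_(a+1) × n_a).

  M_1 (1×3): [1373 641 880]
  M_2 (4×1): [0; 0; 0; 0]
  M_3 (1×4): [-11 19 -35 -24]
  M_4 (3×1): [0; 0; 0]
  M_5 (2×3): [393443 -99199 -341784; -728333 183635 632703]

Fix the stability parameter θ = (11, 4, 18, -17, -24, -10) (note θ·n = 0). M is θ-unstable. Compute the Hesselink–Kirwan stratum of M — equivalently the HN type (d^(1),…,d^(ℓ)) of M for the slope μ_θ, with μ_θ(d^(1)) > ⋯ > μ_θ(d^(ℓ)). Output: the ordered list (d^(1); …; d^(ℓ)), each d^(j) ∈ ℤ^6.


Via rank(M_{q-1}∘⋯∘M_p): M ≅ I[1,1]^2, I[1,2], I[3,3]^3, I[3,4], I[5,5], I[5,6]^2.
μ_θ-semistable layers: μ^(1)=18; μ^(2)=11; μ^(3)=15/2; μ^(4)=1/2; μ^(5)=-10; μ^(6)=-24

((0, 0, 3, 0, 0, 0); (2, 0, 0, 0, 0, 0); (1, 1, 0, 0, 0, 0); (0, 0, 1, 1, 0, 0); (0, 0, 0, 0, 0, 2); (0, 0, 0, 0, 3, 0))


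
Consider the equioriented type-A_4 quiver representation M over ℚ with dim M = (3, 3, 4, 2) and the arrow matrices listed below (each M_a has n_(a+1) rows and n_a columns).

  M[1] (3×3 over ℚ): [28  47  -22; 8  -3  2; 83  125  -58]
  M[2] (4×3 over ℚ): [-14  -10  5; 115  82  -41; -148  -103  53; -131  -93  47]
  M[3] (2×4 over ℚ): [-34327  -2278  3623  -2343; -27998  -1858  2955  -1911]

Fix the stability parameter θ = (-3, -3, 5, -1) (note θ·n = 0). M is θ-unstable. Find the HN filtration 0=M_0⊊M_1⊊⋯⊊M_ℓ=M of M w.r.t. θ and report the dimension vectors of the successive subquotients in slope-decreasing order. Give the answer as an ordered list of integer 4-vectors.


Barcode: M ≅ I[1,3], I[1,4]^2, I[3,3]. HN layers by μ_θ (3 steps, strictly decreasing):
  μ^(1)=5; μ^(2)=2; μ^(3)=-3

((0, 0, 2, 0); (0, 0, 2, 2); (3, 3, 0, 0))


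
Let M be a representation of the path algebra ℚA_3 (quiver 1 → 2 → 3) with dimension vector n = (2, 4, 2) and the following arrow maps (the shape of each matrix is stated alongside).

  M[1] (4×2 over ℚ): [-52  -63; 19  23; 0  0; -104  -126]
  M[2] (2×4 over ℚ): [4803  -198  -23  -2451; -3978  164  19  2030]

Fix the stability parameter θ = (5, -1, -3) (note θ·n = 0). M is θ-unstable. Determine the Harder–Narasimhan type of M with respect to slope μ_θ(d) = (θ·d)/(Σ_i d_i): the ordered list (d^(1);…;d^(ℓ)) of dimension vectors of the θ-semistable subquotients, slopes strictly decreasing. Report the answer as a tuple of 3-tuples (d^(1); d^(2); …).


Barcode: M ≅ I[1,2], I[1,3], I[2,2], I[2,3]. HN layers by μ_θ (4 steps, strictly decreasing):
  μ^(1)=2; μ^(2)=1/3; μ^(3)=-1; μ^(4)=-2

((1, 1, 0); (1, 1, 1); (0, 1, 0); (0, 1, 1))


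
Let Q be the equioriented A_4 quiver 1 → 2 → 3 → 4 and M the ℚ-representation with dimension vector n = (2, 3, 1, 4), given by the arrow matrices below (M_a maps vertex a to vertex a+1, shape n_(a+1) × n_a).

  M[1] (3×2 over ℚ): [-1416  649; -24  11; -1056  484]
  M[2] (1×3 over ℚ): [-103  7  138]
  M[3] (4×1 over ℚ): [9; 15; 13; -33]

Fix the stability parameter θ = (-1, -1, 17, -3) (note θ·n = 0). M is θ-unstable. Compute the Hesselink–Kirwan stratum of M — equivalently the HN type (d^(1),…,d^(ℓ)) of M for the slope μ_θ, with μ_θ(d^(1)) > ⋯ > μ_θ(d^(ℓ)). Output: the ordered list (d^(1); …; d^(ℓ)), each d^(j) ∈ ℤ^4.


Interval decomposition of M: I[1,1], I[1,4], I[2,2]^2, I[4,4]^3.
HN type (ℓ=3): μ^(1)=7; μ^(2)=-1; μ^(3)=-3

((0, 0, 1, 1); (2, 3, 0, 0); (0, 0, 0, 3))


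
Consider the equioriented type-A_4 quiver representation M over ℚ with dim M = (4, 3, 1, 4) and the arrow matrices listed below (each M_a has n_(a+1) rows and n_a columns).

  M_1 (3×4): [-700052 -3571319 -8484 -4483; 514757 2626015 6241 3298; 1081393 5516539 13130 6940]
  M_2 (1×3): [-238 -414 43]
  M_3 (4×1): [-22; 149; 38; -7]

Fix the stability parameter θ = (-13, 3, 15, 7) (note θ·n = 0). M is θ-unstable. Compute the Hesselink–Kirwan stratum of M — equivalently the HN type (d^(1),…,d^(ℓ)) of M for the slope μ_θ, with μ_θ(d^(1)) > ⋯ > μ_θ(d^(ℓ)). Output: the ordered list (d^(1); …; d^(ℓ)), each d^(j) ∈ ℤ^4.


Interval decomposition of M: I[1,1], I[1,2]^2, I[1,4], I[4,4]^3.
HN type (ℓ=4): μ^(1)=11; μ^(2)=7; μ^(3)=3; μ^(4)=-13

((0, 0, 1, 1); (0, 0, 0, 3); (0, 3, 0, 0); (4, 0, 0, 0))


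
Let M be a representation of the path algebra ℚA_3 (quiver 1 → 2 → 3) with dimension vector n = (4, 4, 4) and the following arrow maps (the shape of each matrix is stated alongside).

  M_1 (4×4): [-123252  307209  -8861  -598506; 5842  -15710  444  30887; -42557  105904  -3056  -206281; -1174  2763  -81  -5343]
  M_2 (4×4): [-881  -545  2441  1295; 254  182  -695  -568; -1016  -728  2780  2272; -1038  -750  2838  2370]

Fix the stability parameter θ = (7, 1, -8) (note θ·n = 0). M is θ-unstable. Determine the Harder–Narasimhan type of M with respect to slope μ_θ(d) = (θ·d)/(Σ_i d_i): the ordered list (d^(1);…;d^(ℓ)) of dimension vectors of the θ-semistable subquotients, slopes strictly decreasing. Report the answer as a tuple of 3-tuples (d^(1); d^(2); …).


Via rank(M_{q-1}∘⋯∘M_p): M ≅ I[1,1], I[1,2]^2, I[1,3], I[2,3], I[3,3]^2.
μ_θ-semistable layers: μ^(1)=7; μ^(2)=4; μ^(3)=0; μ^(4)=-7/2; μ^(5)=-8

((1, 0, 0); (2, 2, 0); (1, 1, 1); (0, 1, 1); (0, 0, 2))


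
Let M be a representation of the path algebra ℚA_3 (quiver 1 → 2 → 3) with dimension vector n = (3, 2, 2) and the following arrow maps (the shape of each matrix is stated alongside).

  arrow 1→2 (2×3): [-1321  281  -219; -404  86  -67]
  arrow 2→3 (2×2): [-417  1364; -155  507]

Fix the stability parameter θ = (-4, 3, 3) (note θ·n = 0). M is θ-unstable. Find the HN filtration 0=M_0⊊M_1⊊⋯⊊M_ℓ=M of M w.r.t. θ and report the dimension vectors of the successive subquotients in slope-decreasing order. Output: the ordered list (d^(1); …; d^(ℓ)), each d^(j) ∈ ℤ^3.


Interval decomposition of M: I[1,1], I[1,3]^2.
HN type (ℓ=2): μ^(1)=3; μ^(2)=-4

((0, 2, 2); (3, 0, 0))


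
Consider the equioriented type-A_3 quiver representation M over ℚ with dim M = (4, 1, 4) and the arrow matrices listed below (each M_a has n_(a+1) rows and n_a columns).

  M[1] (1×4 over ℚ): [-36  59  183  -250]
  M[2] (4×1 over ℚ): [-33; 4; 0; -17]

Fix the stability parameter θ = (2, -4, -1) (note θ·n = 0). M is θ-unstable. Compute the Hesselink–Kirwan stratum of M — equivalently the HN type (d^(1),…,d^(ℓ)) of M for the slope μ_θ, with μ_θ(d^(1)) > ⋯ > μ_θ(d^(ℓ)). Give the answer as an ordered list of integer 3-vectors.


Barcode: M ≅ I[1,1]^3, I[1,3], I[3,3]^3. HN layers by μ_θ (2 steps, strictly decreasing):
  μ^(1)=2; μ^(2)=-1

((3, 0, 0); (1, 1, 4))


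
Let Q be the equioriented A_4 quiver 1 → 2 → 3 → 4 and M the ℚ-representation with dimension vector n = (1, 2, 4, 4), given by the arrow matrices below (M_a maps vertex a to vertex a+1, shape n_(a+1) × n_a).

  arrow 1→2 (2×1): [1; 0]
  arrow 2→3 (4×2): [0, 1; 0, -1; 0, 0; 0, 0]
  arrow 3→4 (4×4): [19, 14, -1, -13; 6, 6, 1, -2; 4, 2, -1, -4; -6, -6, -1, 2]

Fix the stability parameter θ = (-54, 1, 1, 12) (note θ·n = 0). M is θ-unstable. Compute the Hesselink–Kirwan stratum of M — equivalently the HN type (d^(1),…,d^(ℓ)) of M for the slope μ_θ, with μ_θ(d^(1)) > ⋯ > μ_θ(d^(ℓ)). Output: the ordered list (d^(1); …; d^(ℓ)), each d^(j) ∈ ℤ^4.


Interval decomposition of M: I[1,2], I[2,4], I[3,3]^2, I[3,4], I[4,4]^2.
HN type (ℓ=3): μ^(1)=12; μ^(2)=1; μ^(3)=-54

((0, 0, 0, 4); (0, 2, 4, 0); (1, 0, 0, 0))


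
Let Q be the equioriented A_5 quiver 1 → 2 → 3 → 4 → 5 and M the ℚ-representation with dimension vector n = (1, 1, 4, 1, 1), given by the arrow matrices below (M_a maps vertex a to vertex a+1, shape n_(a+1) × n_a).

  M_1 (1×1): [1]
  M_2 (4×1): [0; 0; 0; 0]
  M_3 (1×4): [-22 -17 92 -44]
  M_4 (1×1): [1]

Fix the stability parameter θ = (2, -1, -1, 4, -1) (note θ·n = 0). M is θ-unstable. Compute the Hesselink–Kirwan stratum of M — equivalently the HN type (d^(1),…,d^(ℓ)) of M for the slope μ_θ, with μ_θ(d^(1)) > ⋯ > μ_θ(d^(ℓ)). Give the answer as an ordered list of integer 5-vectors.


Via rank(M_{q-1}∘⋯∘M_p): M ≅ I[1,2], I[3,3]^3, I[3,5].
μ_θ-semistable layers: μ^(1)=3/2; μ^(2)=1/2; μ^(3)=-1

((0, 0, 0, 1, 1); (1, 1, 0, 0, 0); (0, 0, 4, 0, 0))


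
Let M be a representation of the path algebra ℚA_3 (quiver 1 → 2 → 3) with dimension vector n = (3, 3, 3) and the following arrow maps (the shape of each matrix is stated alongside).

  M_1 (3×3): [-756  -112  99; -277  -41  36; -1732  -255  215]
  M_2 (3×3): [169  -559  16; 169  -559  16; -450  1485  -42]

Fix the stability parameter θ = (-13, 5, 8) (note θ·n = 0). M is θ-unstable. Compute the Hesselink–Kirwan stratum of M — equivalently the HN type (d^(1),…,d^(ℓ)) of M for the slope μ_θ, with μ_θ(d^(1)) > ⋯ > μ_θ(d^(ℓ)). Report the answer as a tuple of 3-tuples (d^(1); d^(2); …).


Interval decomposition of M: I[1,2], I[1,3]^2, I[3,3].
HN type (ℓ=3): μ^(1)=8; μ^(2)=5; μ^(3)=-13

((0, 0, 3); (0, 3, 0); (3, 0, 0))


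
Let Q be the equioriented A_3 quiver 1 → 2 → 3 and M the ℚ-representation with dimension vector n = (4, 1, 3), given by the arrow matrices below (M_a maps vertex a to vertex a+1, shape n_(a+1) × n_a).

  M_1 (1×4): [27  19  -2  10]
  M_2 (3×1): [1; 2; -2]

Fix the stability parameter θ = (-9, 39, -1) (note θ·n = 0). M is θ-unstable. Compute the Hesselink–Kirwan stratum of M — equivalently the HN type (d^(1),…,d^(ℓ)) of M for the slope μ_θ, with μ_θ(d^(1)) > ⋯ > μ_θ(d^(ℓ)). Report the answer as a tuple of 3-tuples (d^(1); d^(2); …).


Interval decomposition of M: I[1,1]^3, I[1,3], I[3,3]^2.
HN type (ℓ=3): μ^(1)=19; μ^(2)=-1; μ^(3)=-9

((0, 1, 1); (0, 0, 2); (4, 0, 0))


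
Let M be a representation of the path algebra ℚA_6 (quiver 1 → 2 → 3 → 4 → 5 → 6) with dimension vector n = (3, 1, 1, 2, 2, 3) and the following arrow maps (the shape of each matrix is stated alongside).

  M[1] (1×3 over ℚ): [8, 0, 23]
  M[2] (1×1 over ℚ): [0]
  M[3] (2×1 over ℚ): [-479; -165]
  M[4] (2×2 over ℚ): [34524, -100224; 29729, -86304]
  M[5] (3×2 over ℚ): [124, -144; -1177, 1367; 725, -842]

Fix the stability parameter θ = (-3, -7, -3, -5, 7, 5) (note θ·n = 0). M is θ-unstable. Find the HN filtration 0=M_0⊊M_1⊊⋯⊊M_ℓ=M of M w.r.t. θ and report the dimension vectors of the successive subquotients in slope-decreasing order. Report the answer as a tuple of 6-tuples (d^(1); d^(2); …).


Via rank(M_{q-1}∘⋯∘M_p): M ≅ I[1,1]^2, I[1,2], I[3,6], I[4,4], I[5,6], I[6,6].
μ_θ-semistable layers: μ^(1)=6; μ^(2)=5; μ^(3)=-3; μ^(4)=-4; μ^(5)=-5

((0, 0, 0, 0, 2, 2); (0, 0, 0, 0, 0, 1); (2, 0, 0, 0, 0, 0); (0, 0, 1, 1, 0, 0); (1, 1, 0, 1, 0, 0))


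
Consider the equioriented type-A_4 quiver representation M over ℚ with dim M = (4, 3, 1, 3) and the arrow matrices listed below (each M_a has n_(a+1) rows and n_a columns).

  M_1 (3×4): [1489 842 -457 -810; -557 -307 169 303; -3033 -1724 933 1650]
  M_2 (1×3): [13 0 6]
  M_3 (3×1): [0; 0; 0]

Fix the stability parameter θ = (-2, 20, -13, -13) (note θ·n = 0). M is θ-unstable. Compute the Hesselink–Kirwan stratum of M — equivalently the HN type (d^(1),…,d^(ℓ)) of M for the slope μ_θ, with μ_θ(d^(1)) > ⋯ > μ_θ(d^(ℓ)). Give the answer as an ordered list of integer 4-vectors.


Barcode: M ≅ I[1,1], I[1,2]^2, I[1,3], I[4,4]^3. HN layers by μ_θ (4 steps, strictly decreasing):
  μ^(1)=20; μ^(2)=7/2; μ^(3)=-2; μ^(4)=-13

((0, 2, 0, 0); (0, 1, 1, 0); (4, 0, 0, 0); (0, 0, 0, 3))


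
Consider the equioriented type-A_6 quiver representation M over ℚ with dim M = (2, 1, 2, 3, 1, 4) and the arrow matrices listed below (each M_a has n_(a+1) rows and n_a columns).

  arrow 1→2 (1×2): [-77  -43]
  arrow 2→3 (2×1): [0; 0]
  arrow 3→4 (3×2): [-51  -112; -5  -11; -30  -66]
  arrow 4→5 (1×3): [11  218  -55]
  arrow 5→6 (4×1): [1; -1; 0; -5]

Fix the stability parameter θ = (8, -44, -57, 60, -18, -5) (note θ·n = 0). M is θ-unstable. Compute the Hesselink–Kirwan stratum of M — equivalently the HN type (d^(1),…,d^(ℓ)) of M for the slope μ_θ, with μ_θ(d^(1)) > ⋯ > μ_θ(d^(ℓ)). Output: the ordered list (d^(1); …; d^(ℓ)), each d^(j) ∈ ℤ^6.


Barcode: M ≅ I[1,1], I[1,2], I[3,4], I[3,6], I[4,4], I[6,6]^3. HN layers by μ_θ (6 steps, strictly decreasing):
  μ^(1)=60; μ^(2)=37/3; μ^(3)=8; μ^(4)=-5; μ^(5)=-18; μ^(6)=-57

((0, 0, 0, 2, 0, 0); (0, 0, 0, 1, 1, 1); (1, 0, 0, 0, 0, 0); (0, 0, 0, 0, 0, 3); (1, 1, 0, 0, 0, 0); (0, 0, 2, 0, 0, 0))


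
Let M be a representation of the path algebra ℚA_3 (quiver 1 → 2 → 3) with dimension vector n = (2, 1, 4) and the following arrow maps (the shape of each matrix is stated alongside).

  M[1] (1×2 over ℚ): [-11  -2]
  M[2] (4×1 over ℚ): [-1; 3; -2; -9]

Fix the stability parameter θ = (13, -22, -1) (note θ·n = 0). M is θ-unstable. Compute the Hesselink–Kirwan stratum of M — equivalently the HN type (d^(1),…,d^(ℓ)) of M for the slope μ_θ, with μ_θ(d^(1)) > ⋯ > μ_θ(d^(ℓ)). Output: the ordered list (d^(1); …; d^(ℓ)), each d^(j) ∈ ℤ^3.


Barcode: M ≅ I[1,1], I[1,3], I[3,3]^3. HN layers by μ_θ (3 steps, strictly decreasing):
  μ^(1)=13; μ^(2)=-1; μ^(3)=-9/2

((1, 0, 0); (0, 0, 4); (1, 1, 0))


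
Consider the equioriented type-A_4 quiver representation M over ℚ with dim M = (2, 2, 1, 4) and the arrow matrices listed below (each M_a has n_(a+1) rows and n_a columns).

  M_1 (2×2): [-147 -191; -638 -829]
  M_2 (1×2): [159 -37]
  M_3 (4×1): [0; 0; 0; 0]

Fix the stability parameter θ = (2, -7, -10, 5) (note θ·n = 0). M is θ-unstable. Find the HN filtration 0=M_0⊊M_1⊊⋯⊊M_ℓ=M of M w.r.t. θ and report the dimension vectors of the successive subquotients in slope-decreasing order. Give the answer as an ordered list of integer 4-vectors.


Via rank(M_{q-1}∘⋯∘M_p): M ≅ I[1,2], I[1,3], I[4,4]^4.
μ_θ-semistable layers: μ^(1)=5; μ^(2)=-5/2; μ^(3)=-5

((0, 0, 0, 4); (1, 1, 0, 0); (1, 1, 1, 0))


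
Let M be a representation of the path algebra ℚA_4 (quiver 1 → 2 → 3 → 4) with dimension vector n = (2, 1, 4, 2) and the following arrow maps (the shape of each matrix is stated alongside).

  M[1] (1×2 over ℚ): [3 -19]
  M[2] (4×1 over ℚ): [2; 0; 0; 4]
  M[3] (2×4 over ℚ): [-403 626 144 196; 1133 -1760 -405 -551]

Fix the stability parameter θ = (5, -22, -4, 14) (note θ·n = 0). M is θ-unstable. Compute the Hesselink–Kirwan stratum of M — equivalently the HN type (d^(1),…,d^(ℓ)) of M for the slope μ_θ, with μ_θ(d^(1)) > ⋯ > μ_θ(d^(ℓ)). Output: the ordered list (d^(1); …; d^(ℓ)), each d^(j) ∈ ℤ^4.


Barcode: M ≅ I[1,1], I[1,4], I[3,3]^2, I[3,4]. HN layers by μ_θ (4 steps, strictly decreasing):
  μ^(1)=14; μ^(2)=5; μ^(3)=-4; μ^(4)=-17/2

((0, 0, 0, 2); (1, 0, 0, 0); (0, 0, 4, 0); (1, 1, 0, 0))


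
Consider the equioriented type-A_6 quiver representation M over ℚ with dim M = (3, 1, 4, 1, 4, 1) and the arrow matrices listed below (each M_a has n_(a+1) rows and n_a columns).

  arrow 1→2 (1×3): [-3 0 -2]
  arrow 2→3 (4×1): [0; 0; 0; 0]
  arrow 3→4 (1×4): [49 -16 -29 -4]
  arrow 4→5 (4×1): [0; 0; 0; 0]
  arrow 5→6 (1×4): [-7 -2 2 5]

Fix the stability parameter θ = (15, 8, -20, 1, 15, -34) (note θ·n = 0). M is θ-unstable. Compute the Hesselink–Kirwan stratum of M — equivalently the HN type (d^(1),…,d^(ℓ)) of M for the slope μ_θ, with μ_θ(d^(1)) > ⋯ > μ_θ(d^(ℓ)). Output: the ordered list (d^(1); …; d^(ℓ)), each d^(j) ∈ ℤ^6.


Barcode: M ≅ I[1,1]^2, I[1,2], I[3,3]^3, I[3,4], I[5,5]^3, I[5,6]. HN layers by μ_θ (5 steps, strictly decreasing):
  μ^(1)=15; μ^(2)=23/2; μ^(3)=1; μ^(4)=-19/2; μ^(5)=-20

((2, 0, 0, 0, 3, 0); (1, 1, 0, 0, 0, 0); (0, 0, 0, 1, 0, 0); (0, 0, 0, 0, 1, 1); (0, 0, 4, 0, 0, 0))


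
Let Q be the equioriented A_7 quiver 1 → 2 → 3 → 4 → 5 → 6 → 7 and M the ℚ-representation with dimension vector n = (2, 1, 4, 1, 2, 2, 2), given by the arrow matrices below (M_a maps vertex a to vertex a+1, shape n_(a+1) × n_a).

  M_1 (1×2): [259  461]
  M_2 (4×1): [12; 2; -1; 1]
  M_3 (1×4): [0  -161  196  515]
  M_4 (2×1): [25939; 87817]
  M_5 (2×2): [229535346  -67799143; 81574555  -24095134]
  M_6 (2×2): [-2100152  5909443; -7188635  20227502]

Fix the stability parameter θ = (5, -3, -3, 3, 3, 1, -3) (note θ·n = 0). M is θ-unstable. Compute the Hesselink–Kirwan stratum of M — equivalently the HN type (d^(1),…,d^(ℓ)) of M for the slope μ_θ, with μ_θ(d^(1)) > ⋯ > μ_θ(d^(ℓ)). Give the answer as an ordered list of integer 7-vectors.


Barcode: M ≅ I[1,1], I[1,7], I[3,3]^3, I[5,7]. HN layers by μ_θ (5 steps, strictly decreasing):
  μ^(1)=5; μ^(2)=1; μ^(3)=1/3; μ^(4)=-1/3; μ^(5)=-3

((1, 0, 0, 0, 0, 0, 0); (0, 0, 0, 1, 1, 1, 1); (0, 0, 0, 0, 1, 1, 1); (1, 1, 1, 0, 0, 0, 0); (0, 0, 3, 0, 0, 0, 0))


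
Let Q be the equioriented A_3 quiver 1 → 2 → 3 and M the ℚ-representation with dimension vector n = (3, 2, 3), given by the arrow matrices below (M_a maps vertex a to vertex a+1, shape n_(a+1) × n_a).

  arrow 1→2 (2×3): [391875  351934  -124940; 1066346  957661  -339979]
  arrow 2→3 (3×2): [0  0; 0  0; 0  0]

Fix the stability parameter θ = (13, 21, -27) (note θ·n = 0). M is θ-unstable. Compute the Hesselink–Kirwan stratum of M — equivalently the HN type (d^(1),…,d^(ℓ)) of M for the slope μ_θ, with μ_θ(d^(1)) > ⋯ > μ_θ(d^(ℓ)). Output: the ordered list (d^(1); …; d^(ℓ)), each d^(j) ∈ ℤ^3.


Via rank(M_{q-1}∘⋯∘M_p): M ≅ I[1,1], I[1,2]^2, I[3,3]^3.
μ_θ-semistable layers: μ^(1)=21; μ^(2)=13; μ^(3)=-27

((0, 2, 0); (3, 0, 0); (0, 0, 3))


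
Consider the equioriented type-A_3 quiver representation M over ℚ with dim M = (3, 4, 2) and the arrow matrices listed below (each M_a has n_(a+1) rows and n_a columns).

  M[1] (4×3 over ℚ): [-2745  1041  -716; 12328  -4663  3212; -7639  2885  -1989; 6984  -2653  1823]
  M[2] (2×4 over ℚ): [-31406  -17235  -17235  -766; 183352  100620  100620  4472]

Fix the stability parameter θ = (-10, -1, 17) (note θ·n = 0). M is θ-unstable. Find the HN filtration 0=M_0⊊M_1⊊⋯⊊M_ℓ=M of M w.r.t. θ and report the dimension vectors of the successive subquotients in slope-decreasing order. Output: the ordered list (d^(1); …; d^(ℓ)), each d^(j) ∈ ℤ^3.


Interval decomposition of M: I[1,2]^2, I[1,3], I[2,2], I[3,3].
HN type (ℓ=3): μ^(1)=17; μ^(2)=-1; μ^(3)=-10

((0, 0, 2); (0, 4, 0); (3, 0, 0))


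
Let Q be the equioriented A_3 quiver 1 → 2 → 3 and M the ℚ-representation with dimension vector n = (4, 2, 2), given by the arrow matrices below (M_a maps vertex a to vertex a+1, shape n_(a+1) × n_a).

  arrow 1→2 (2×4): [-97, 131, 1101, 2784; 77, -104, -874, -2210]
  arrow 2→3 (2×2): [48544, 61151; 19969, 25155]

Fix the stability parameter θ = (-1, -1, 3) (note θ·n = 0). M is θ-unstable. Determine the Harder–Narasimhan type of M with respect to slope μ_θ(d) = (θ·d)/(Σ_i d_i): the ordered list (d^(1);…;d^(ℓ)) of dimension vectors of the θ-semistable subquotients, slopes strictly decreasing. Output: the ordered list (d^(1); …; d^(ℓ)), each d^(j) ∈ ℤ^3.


Interval decomposition of M: I[1,1]^2, I[1,3]^2.
HN type (ℓ=2): μ^(1)=3; μ^(2)=-1

((0, 0, 2); (4, 2, 0))


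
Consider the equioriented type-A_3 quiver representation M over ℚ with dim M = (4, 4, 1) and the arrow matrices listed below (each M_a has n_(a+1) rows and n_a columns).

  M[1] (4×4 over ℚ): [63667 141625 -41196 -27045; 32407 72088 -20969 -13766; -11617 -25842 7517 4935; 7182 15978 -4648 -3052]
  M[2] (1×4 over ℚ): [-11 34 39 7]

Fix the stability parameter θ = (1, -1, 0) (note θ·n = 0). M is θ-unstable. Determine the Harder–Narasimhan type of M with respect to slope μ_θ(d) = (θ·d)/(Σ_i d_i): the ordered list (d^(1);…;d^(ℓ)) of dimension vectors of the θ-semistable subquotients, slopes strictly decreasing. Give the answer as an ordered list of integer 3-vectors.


Barcode: M ≅ I[1,1], I[1,2]^2, I[1,3], I[2,2]. HN layers by μ_θ (3 steps, strictly decreasing):
  μ^(1)=1; μ^(2)=0; μ^(3)=-1

((1, 0, 0); (3, 3, 1); (0, 1, 0))


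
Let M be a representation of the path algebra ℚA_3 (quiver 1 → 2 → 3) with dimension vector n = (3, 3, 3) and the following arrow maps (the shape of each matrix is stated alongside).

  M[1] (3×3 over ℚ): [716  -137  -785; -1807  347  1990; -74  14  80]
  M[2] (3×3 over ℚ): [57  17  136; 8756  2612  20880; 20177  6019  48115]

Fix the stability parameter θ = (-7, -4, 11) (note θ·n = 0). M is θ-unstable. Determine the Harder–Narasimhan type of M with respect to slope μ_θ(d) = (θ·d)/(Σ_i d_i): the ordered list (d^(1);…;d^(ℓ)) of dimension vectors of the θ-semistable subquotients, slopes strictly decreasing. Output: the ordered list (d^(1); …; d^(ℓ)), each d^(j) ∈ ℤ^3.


Barcode: M ≅ I[1,1], I[1,2], I[1,3], I[2,3], I[3,3]. HN layers by μ_θ (3 steps, strictly decreasing):
  μ^(1)=11; μ^(2)=-4; μ^(3)=-7

((0, 0, 3); (0, 3, 0); (3, 0, 0))


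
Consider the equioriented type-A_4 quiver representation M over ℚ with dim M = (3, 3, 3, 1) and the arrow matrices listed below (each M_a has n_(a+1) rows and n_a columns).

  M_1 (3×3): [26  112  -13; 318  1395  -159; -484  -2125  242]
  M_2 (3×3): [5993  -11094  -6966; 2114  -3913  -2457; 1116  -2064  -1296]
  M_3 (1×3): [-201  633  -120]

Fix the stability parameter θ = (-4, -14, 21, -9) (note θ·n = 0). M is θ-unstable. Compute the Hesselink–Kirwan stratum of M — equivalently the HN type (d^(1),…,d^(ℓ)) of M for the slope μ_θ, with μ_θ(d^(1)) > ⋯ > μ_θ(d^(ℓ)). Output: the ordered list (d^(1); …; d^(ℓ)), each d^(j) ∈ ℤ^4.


Interval decomposition of M: I[1,1], I[1,3], I[1,4], I[2,2], I[3,3].
HN type (ℓ=5): μ^(1)=21; μ^(2)=6; μ^(3)=-4; μ^(4)=-9; μ^(5)=-14

((0, 0, 2, 0); (0, 0, 1, 1); (1, 0, 0, 0); (2, 2, 0, 0); (0, 1, 0, 0))


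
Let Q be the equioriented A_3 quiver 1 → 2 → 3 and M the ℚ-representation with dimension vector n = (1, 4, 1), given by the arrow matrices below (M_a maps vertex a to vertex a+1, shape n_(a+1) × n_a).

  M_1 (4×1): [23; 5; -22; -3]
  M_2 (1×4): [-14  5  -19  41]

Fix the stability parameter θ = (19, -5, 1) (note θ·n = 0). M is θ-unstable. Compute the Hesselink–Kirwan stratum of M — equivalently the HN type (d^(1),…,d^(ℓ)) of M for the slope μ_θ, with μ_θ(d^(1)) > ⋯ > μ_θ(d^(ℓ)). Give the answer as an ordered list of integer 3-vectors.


Via rank(M_{q-1}∘⋯∘M_p): M ≅ I[1,3], I[2,2]^3.
μ_θ-semistable layers: μ^(1)=5; μ^(2)=-5

((1, 1, 1); (0, 3, 0))


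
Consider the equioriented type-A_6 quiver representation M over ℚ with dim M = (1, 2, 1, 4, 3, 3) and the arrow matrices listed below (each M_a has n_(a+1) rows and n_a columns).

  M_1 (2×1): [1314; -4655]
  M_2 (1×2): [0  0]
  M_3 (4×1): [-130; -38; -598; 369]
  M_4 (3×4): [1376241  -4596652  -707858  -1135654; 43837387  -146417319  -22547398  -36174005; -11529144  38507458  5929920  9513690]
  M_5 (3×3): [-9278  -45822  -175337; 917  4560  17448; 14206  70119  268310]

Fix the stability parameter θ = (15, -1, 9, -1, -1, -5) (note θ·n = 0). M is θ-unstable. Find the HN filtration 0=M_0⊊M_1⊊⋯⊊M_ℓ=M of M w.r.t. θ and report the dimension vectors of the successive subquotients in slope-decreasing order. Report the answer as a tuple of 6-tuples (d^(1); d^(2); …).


Barcode: M ≅ I[1,2], I[2,2], I[3,6], I[4,4], I[4,6]^2. HN layers by μ_θ (4 steps, strictly decreasing):
  μ^(1)=7; μ^(2)=1/2; μ^(3)=-1; μ^(4)=-7/3

((1, 1, 0, 0, 0, 0); (0, 0, 1, 1, 1, 1); (0, 1, 0, 1, 0, 0); (0, 0, 0, 2, 2, 2))
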